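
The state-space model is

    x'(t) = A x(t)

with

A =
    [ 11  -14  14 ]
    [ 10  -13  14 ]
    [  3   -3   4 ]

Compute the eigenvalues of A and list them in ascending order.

det(sI - A) = s^3 - (tr A)s^2 + (M11 + M22 + M33)s - det A, where Mii is the 2×2 principal minor of A obtained by deleting row i and column i.
tr A = 11 + (-13) + 4 = 2; M11 = (-13)·4 - 14·(-3) = -52 - (-42) = -10; M22 = 11·4 - 14·3 = 44 - 42 = 2; M33 = 11·(-13) - (-14)·10 = -143 - (-140) = -3; sum of minors = -11.
det A = 11·((-13)·4 - 14·(-3)) - (-14)·(10·4 - 14·3) + 14·(10·(-3) - (-13)·3) = 11·(-10) - (-14)·(-2) + 14·9 = -12.
So p(s) = det(sI - A) = s^3 - 2s^2 - 11s + 12.
Rational-root test: any integer root divides 12. Testing small divisors, s = 1 works: p(1) = 1 + (-2) + (-11) + 12 = 0, so (s - 1) is a factor.
Dividing, p(s) = (s - 1)(s^2 - s - 12).
Factor s^2 - s - 12: two numbers with sum 1 and product -12 are 4 and -3, so s^2 - s - 12 = (s - 4)(s + 3).
Hence p(s) = (s - 4) (s - 1) (s + 3), with roots -3, 1, 4.
At least one eigenvalue has non-negative real part, so the system is not asymptotically stable.

-3, 1, 4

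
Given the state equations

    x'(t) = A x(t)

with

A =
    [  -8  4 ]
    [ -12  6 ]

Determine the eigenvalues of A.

-2, 0

det(sI - A) = s^2 - (tr A)s + det A, with tr A = (-8) + 6 = -2 and det A = (-8)·6 - 4·(-12) = -48 - (-48) = 0.
So p(s) = det(sI - A) = s^2 + 2s.
Factor s^2 + 2s: two numbers with sum -2 and product 0 are 0 and -2, so s^2 + 2s = s(s + 2).
Hence p(s) = s (s + 2), with roots -2, 0.
At least one eigenvalue has non-negative real part, so the system is not asymptotically stable.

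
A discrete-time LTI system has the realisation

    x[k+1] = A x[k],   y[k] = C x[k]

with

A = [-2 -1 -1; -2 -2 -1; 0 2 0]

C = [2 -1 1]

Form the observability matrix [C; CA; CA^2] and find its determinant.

CA = [[-2, 2, -1]]
CA^2 = [[0, -4, 0]]
Observability matrix O = [C; CA; CA^2] = [[2, -1, 1], [-2, 2, -1], [0, -4, 0]]
Expanding along the first row, det(O) = 2·(2·0 - (-1)·(-4)) - (-1)·((-2)·0 - (-1)·0) + 1·((-2)·(-4) - 2·0) = 2·(-4) - (-1)·0 + 1·8 = 0
Since det(O) = 0, rank(O) < 3 and the system is not completely observable.

0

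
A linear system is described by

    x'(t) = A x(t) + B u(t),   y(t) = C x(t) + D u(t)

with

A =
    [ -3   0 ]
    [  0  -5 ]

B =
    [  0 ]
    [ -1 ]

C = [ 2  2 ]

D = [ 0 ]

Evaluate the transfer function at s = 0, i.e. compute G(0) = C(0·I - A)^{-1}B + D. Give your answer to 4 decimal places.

G(0) = C(-A)^{-1}B + D = -C A^{-1} B + D.
det A = 15, so A^{-1} = (1/15)·adj(A) = [[-1/3, 0], [0, -1/5]]
A^{-1} B = [0, 1/5]^T
C A^{-1} B = 2/5
G(0) = D - C A^{-1} B = 0 - (2/5) = -2/5 ≈ -0.4000

-0.4000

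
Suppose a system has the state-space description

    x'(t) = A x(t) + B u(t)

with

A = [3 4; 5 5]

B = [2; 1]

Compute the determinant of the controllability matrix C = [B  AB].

AB = [[10], [15]]
Controllability matrix C = [B  AB] = [[2, 10], [1, 15]]
det(C) = 2·15 - 10·1 = 30 - 10 = 20
Since det(C) ≠ 0, rank(C) = 2 and the system is completely controllable.

20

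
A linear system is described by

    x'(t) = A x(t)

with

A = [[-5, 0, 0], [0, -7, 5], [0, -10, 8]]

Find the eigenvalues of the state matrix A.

-5, -2, 3

det(sI - A) = s^3 - (tr A)s^2 + (M11 + M22 + M33)s - det A, where Mii is the 2×2 principal minor of A obtained by deleting row i and column i.
tr A = (-5) + (-7) + 8 = -4; M11 = (-7)·8 - 5·(-10) = -56 - (-50) = -6; M22 = (-5)·8 - 0·0 = -40 - 0 = -40; M33 = (-5)·(-7) - 0·0 = 35 - 0 = 35; sum of minors = -11.
det A = (-5)·((-7)·8 - 5·(-10)) - 0·(0·8 - 5·0) + 0·(0·(-10) - (-7)·0) = (-5)·(-6) - 0·0 + 0·0 = 30.
So p(s) = det(sI - A) = s^3 + 4s^2 - 11s - 30.
Rational-root test: any integer root divides -30. Testing small divisors, s = -2 works: p(-2) = -8 + 16 + 22 + (-30) = 0, so (s + 2) is a factor.
Dividing, p(s) = (s + 2)(s^2 + 2s - 15).
Factor s^2 + 2s - 15: two numbers with sum -2 and product -15 are 3 and -5, so s^2 + 2s - 15 = (s - 3)(s + 5).
Hence p(s) = (s - 3) (s + 2) (s + 5), with roots -5, -2, 3.
At least one eigenvalue has non-negative real part, so the system is not asymptotically stable.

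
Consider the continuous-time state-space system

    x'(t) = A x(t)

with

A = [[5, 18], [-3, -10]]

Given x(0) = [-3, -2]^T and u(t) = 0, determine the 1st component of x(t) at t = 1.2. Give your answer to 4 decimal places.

det(sI - A) = s^2 - (tr A)s + det A, with tr A = 5 + (-10) = -5 and det A = 5·(-10) - 18·(-3) = -50 - (-54) = 4.
So p(s) = det(sI - A) = s^2 + 5s + 4.
Factor s^2 + 5s + 4: two numbers with sum -5 and product 4 are -1 and -4, so s^2 + 5s + 4 = (s + 1)(s + 4).
Hence p(s) = (s + 1) (s + 4), with roots -4, -1.
The eigenvalues -4, -1 are distinct and real, so A is diagonalisable and x(t) = e^{At} x(0) = V diag(e^{λ_i t}) V^{-1} x(0), where the columns of V are the eigenvectors.
λ = -4: A - (-4)I = [[9, 18], [-3, -6]]. Row 1 gives 9·v1 + 18·v2 = 0, so take v_1 = [-2, 1]^T.
λ = -1: A - (-1)I = [[6, 18], [-3, -9]]. Row 1 gives 6·v1 + 18·v2 = 0, so take v_2 = [-3, 1]^T.
V = [v_1 v_2] = [[-2, -3], [1, 1]] has det V = 1, so V^{-1} = adj(V)/det V = [[1, 3], [-1, -2]].
Modal coordinates z(0) = V^{-1} x(0): 1·(-3) + 3·(-2) = -9; (-1)·(-3) + (-2)·(-2) = 7; so z(0) = [-9, 7]^T.
x_1(t) = Σ_i (v_i)_1 · z_i(0) · e^{λ_i t} (row 1 of V times the modal terms).
x_1(1.2) = (-2)·(-9)·e^{-4·1.2} + (-3)·7·e^{-1·1.2} = 18·0.008230 + (-21)·0.301194 = -6.1769.

-6.1769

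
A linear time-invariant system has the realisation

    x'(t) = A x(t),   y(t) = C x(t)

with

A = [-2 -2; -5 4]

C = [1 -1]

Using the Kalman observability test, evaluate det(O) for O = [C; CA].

-3

CA = [[3, -6]]
Observability matrix O = [C; CA] = [[1, -1], [3, -6]]
det(O) = 1·(-6) - (-1)·3 = -6 - (-3) = -3
Since det(O) ≠ 0, rank(O) = 2 and the system is completely observable.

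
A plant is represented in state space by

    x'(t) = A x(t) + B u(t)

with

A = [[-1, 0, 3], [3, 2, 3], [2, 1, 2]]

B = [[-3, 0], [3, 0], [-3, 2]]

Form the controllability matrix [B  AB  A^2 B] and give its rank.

AB = [[-6, 6], [-12, 6], [-9, 4]]
A^2B = [[-21, 6], [-69, 42], [-42, 26]]
Controllability matrix C = [B  AB  A^2B] = [[-3, 0, -6, 6, -21, 6], [3, 0, -12, 6, -69, 42], [-3, 2, -9, 4, -42, 26]]
Take the 3×3 submatrix of C formed by columns 1, 2, 3: [[-3, 0, -6], [3, 0, -12], [-3, 2, -9]]. Its determinant is (-3)·(0·(-9) - (-12)·2) - 0·(3·(-9) - (-12)·(-3)) + (-6)·(3·2 - 0·(-3)) = (-3)·24 - 0·(-63) + (-6)·6 = -108 ≠ 0.
So rank(C) ≥ 3; since C has 3 rows, rank(C) = 3.
rank(C) = 3 = n, so the pair (A, B) is completely controllable.

3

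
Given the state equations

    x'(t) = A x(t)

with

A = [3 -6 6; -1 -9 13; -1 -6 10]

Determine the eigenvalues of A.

-3, 3, 4

det(sI - A) = s^3 - (tr A)s^2 + (M11 + M22 + M33)s - det A, where Mii is the 2×2 principal minor of A obtained by deleting row i and column i.
tr A = 3 + (-9) + 10 = 4; M11 = (-9)·10 - 13·(-6) = -90 - (-78) = -12; M22 = 3·10 - 6·(-1) = 30 - (-6) = 36; M33 = 3·(-9) - (-6)·(-1) = -27 - 6 = -33; sum of minors = -9.
det A = 3·((-9)·10 - 13·(-6)) - (-6)·((-1)·10 - 13·(-1)) + 6·((-1)·(-6) - (-9)·(-1)) = 3·(-12) - (-6)·3 + 6·(-3) = -36.
So p(s) = det(sI - A) = s^3 - 4s^2 - 9s + 36.
Rational-root test: any integer root divides 36. Testing small divisors, s = -3 works: p(-3) = -27 + (-36) + 27 + 36 = 0, so (s + 3) is a factor.
Dividing, p(s) = (s + 3)(s^2 - 7s + 12).
Factor s^2 - 7s + 12: two numbers with sum 7 and product 12 are 4 and 3, so s^2 - 7s + 12 = (s - 4)(s - 3).
Hence p(s) = (s - 4) (s - 3) (s + 3), with roots -3, 3, 4.
At least one eigenvalue has non-negative real part, so the system is not asymptotically stable.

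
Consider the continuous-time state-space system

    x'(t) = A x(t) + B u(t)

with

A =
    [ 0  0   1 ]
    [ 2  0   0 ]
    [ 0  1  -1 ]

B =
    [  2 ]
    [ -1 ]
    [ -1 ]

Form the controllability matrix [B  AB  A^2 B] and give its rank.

3

AB = [[-1], [4], [0]]
A^2B = [[0], [-2], [4]]
Controllability matrix C = [B  AB  A^2B] = [[2, -1, 0], [-1, 4, -2], [-1, 0, 4]]
det(C) = 2·(4·4 - (-2)·0) - (-1)·((-1)·4 - (-2)·(-1)) + 0·((-1)·0 - 4·(-1)) = 2·16 - (-1)·(-6) + 0·4 = 26 ≠ 0, so rank(C) = 3.
rank(C) = 3 = n, so the pair (A, B) is completely controllable.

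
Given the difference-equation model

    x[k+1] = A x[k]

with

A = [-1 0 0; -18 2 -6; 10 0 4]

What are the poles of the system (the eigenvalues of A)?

det(zI - A) = z^3 - (tr A)z^2 + (M11 + M22 + M33)z - det A, where Mii is the 2×2 principal minor of A obtained by deleting row i and column i.
tr A = (-1) + 2 + 4 = 5; M11 = 2·4 - (-6)·0 = 8 - 0 = 8; M22 = (-1)·4 - 0·10 = -4 - 0 = -4; M33 = (-1)·2 - 0·(-18) = -2 - 0 = -2; sum of minors = 2.
det A = (-1)·(2·4 - (-6)·0) - 0·((-18)·4 - (-6)·10) + 0·((-18)·0 - 2·10) = (-1)·8 - 0·(-12) + 0·(-20) = -8.
So p(z) = det(zI - A) = z^3 - 5z^2 + 2z + 8.
Rational-root test: any integer root divides 8. Testing small divisors, z = -1 works: p(-1) = -1 + (-5) + (-2) + 8 = 0, so (z + 1) is a factor.
Dividing, p(z) = (z + 1)(z^2 - 6z + 8).
Factor z^2 - 6z + 8: two numbers with sum 6 and product 8 are 4 and 2, so z^2 - 6z + 8 = (z - 4)(z - 2).
Hence p(z) = (z - 4) (z - 2) (z + 1), with roots -1, 2, 4.

-1, 2, 4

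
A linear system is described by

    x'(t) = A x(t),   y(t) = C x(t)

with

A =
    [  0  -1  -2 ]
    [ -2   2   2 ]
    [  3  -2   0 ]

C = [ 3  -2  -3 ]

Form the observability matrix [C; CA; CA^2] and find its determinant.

CA = [[-5, -1, -10]]
CA^2 = [[-28, 23, 8]]
Observability matrix O = [C; CA; CA^2] = [[3, -2, -3], [-5, -1, -10], [-28, 23, 8]]
Expanding along the first row, det(O) = 3·((-1)·8 - (-10)·23) - (-2)·((-5)·8 - (-10)·(-28)) + (-3)·((-5)·23 - (-1)·(-28)) = 3·222 - (-2)·(-320) + (-3)·(-143) = 455
Since det(O) ≠ 0, rank(O) = 3 and the system is completely observable.

455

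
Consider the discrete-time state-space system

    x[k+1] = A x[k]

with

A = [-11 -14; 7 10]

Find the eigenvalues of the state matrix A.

-4, 3

det(zI - A) = z^2 - (tr A)z + det A, with tr A = (-11) + 10 = -1 and det A = (-11)·10 - (-14)·7 = -110 - (-98) = -12.
So p(z) = det(zI - A) = z^2 + z - 12.
Factor z^2 + z - 12: two numbers with sum -1 and product -12 are 3 and -4, so z^2 + z - 12 = (z - 3)(z + 4).
Hence p(z) = (z - 3) (z + 4), with roots -4, 3.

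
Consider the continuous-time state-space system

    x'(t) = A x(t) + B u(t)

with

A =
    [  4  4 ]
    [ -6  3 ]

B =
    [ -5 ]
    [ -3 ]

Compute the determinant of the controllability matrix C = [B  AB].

-201

AB = [[-32], [21]]
Controllability matrix C = [B  AB] = [[-5, -32], [-3, 21]]
det(C) = (-5)·21 - (-32)·(-3) = -105 - 96 = -201
Since det(C) ≠ 0, rank(C) = 2 and the system is completely controllable.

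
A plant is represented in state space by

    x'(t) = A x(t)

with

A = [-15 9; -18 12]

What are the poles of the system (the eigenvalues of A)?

det(sI - A) = s^2 - (tr A)s + det A, with tr A = (-15) + 12 = -3 and det A = (-15)·12 - 9·(-18) = -180 - (-162) = -18.
So p(s) = det(sI - A) = s^2 + 3s - 18.
Factor s^2 + 3s - 18: two numbers with sum -3 and product -18 are 3 and -6, so s^2 + 3s - 18 = (s - 3)(s + 6).
Hence p(s) = (s - 3) (s + 6), with roots -6, 3.
At least one eigenvalue has non-negative real part, so the system is not asymptotically stable.

-6, 3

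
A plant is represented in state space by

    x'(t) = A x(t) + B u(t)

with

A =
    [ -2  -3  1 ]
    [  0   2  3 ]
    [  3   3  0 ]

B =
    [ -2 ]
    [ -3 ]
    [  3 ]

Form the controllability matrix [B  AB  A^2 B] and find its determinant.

AB = [[16], [3], [-15]]
A^2B = [[-56], [-39], [57]]
Controllability matrix C = [B  AB  A^2B] = [[-2, 16, -56], [-3, 3, -39], [3, -15, 57]]
Expanding along the first row, det(C) = (-2)·(3·57 - (-39)·(-15)) - 16·((-3)·57 - (-39)·3) + (-56)·((-3)·(-15) - 3·3) = (-2)·(-414) - 16·(-54) + (-56)·36 = -324
Since det(C) ≠ 0, rank(C) = 3 and the system is completely controllable.

-324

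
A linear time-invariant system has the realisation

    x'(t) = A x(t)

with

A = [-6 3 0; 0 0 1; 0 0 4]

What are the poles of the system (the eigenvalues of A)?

-6, 0, 4

det(sI - A) = s^3 - (tr A)s^2 + (M11 + M22 + M33)s - det A, where Mii is the 2×2 principal minor of A obtained by deleting row i and column i.
tr A = (-6) + 0 + 4 = -2; M11 = 0·4 - 1·0 = 0 - 0 = 0; M22 = (-6)·4 - 0·0 = -24 - 0 = -24; M33 = (-6)·0 - 3·0 = 0 - 0 = 0; sum of minors = -24.
det A = (-6)·(0·4 - 1·0) - 3·(0·4 - 1·0) + 0·(0·0 - 0·0) = (-6)·0 - 3·0 + 0·0 = 0.
So p(s) = det(sI - A) = s^3 + 2s^2 - 24s.
The constant term is 0, so p(s) = s(s^2 + 2s - 24).
Factor s^2 + 2s - 24: two numbers with sum -2 and product -24 are 4 and -6, so s^2 + 2s - 24 = (s - 4)(s + 6).
Hence p(s) = s (s - 4) (s + 6), with roots -6, 0, 4.
At least one eigenvalue has non-negative real part, so the system is not asymptotically stable.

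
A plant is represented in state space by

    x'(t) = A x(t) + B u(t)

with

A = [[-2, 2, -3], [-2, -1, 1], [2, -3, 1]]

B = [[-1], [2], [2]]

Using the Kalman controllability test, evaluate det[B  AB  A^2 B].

AB = [[0], [2], [-6]]
A^2B = [[22], [-8], [-12]]
Controllability matrix C = [B  AB  A^2B] = [[-1, 0, 22], [2, 2, -8], [2, -6, -12]]
Expanding along the first row, det(C) = (-1)·(2·(-12) - (-8)·(-6)) - 0·(2·(-12) - (-8)·2) + 22·(2·(-6) - 2·2) = (-1)·(-72) - 0·(-8) + 22·(-16) = -280
Since det(C) ≠ 0, rank(C) = 3 and the system is completely controllable.

-280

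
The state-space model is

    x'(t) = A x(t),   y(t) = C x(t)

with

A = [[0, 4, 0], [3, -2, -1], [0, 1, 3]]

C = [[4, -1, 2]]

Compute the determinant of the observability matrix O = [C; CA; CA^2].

-1213

CA = [[-3, 20, 7]]
CA^2 = [[60, -45, 1]]
Observability matrix O = [C; CA; CA^2] = [[4, -1, 2], [-3, 20, 7], [60, -45, 1]]
Expanding along the first row, det(O) = 4·(20·1 - 7·(-45)) - (-1)·((-3)·1 - 7·60) + 2·((-3)·(-45) - 20·60) = 4·335 - (-1)·(-423) + 2·(-1065) = -1213
Since det(O) ≠ 0, rank(O) = 3 and the system is completely observable.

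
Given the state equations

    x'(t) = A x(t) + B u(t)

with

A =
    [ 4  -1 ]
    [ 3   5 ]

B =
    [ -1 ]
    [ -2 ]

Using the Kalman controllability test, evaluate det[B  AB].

9

AB = [[-2], [-13]]
Controllability matrix C = [B  AB] = [[-1, -2], [-2, -13]]
det(C) = (-1)·(-13) - (-2)·(-2) = 13 - 4 = 9
Since det(C) ≠ 0, rank(C) = 2 and the system is completely controllable.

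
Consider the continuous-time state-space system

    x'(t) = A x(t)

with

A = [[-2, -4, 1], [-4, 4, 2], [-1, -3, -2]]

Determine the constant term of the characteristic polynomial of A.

Expand det(sI - A) for the 3×3 matrix.
p(s) = s^3 - 21s - 60.
(Check: constant term = det(-A) = (-1)^3 det A = -60; coefficient of s^2 = -tr A = 0.)
The constant term is -60.

-60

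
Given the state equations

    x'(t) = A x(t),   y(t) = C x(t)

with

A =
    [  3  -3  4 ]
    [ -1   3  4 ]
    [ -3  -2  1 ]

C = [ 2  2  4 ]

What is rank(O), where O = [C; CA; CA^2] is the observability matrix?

CA = [[-8, -8, 20]]
CA^2 = [[-76, -40, -44]]
Observability matrix O = [C; CA; CA^2] = [[2, 2, 4], [-8, -8, 20], [-76, -40, -44]]
det(O) = 2·((-8)·(-44) - 20·(-40)) - 2·((-8)·(-44) - 20·(-76)) + 4·((-8)·(-40) - (-8)·(-76)) = 2·1152 - 2·1872 + 4·(-288) = -2592 ≠ 0, so rank(O) = 3.
rank(O) = 3 = n, so the pair (A, C) is completely observable.

3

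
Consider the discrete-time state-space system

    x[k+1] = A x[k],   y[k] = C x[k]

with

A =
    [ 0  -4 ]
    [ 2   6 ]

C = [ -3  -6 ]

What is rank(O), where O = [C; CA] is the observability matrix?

CA = [[-12, -24]]
Observability matrix O = [C; CA] = [[-3, -6], [-12, -24]]
Every row of O is a scalar multiple of row 1 = [-3, -6] (multipliers 1, 4), so the rows span a one-dimensional space.
O ≠ 0, hence rank(O) = 1.
rank(O) = 1 < n = 2, so the pair (A, C) is not completely observable.

1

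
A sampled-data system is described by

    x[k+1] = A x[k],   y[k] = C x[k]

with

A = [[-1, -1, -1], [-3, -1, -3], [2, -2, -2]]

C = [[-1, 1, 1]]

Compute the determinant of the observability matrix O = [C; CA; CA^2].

CA = [[0, -2, -4]]
CA^2 = [[-2, 10, 14]]
Observability matrix O = [C; CA; CA^2] = [[-1, 1, 1], [0, -2, -4], [-2, 10, 14]]
Expanding along the first row, det(O) = (-1)·((-2)·14 - (-4)·10) - 1·(0·14 - (-4)·(-2)) + 1·(0·10 - (-2)·(-2)) = (-1)·12 - 1·(-8) + 1·(-4) = -8
Since det(O) ≠ 0, rank(O) = 3 and the system is completely observable.

-8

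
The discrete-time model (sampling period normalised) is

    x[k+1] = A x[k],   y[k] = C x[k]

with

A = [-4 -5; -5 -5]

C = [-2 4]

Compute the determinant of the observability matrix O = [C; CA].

68

CA = [[-12, -10]]
Observability matrix O = [C; CA] = [[-2, 4], [-12, -10]]
det(O) = (-2)·(-10) - 4·(-12) = 20 - (-48) = 68
Since det(O) ≠ 0, rank(O) = 2 and the system is completely observable.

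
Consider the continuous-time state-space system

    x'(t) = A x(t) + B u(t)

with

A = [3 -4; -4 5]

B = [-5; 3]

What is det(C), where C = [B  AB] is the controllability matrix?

-94

AB = [[-27], [35]]
Controllability matrix C = [B  AB] = [[-5, -27], [3, 35]]
det(C) = (-5)·35 - (-27)·3 = -175 - (-81) = -94
Since det(C) ≠ 0, rank(C) = 2 and the system is completely controllable.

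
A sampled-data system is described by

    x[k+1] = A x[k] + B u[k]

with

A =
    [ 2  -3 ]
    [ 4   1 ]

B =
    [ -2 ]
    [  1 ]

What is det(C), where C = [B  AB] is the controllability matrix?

21

AB = [[-7], [-7]]
Controllability matrix C = [B  AB] = [[-2, -7], [1, -7]]
det(C) = (-2)·(-7) - (-7)·1 = 14 - (-7) = 21
Since det(C) ≠ 0, rank(C) = 2 and the system is completely controllable.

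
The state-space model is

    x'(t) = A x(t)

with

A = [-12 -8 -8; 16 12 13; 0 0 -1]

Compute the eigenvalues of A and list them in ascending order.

det(sI - A) = s^3 - (tr A)s^2 + (M11 + M22 + M33)s - det A, where Mii is the 2×2 principal minor of A obtained by deleting row i and column i.
tr A = (-12) + 12 + (-1) = -1; M11 = 12·(-1) - 13·0 = -12 - 0 = -12; M22 = (-12)·(-1) - (-8)·0 = 12 - 0 = 12; M33 = (-12)·12 - (-8)·16 = -144 - (-128) = -16; sum of minors = -16.
det A = (-12)·(12·(-1) - 13·0) - (-8)·(16·(-1) - 13·0) + (-8)·(16·0 - 12·0) = (-12)·(-12) - (-8)·(-16) + (-8)·0 = 16.
So p(s) = det(sI - A) = s^3 + s^2 - 16s - 16.
Rational-root test: any integer root divides -16. Testing small divisors, s = -1 works: p(-1) = -1 + 1 + 16 + (-16) = 0, so (s + 1) is a factor.
Dividing, p(s) = (s + 1)(s^2 - 16).
Factor s^2 - 16: two numbers with sum 0 and product -16 are 4 and -4, so s^2 - 16 = (s - 4)(s + 4).
Hence p(s) = (s - 4) (s + 1) (s + 4), with roots -4, -1, 4.
At least one eigenvalue has non-negative real part, so the system is not asymptotically stable.

-4, -1, 4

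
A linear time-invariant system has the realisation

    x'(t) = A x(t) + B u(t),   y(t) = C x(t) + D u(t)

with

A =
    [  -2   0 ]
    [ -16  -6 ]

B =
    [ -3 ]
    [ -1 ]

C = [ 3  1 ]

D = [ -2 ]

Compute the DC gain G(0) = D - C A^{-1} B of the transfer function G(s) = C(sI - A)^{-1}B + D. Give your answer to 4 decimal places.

-2.6667

G(0) = C(-A)^{-1}B + D = -C A^{-1} B + D.
det A = 12, so A^{-1} = (1/12)·adj(A) = [[-1/2, 0], [4/3, -1/6]]
A^{-1} B = [3/2, -23/6]^T
C A^{-1} B = 2/3
G(0) = D - C A^{-1} B = -2 - (2/3) = -8/3 ≈ -2.6667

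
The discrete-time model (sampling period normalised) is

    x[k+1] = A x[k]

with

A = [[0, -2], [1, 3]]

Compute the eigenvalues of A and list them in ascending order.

det(zI - A) = z^2 - (tr A)z + det A, with tr A = 0 + 3 = 3 and det A = 0·3 - (-2)·1 = 0 - (-2) = 2.
So p(z) = det(zI - A) = z^2 - 3z + 2.
Factor z^2 - 3z + 2: two numbers with sum 3 and product 2 are 2 and 1, so z^2 - 3z + 2 = (z - 2)(z - 1).
Hence p(z) = (z - 2) (z - 1), with roots 1, 2.

1, 2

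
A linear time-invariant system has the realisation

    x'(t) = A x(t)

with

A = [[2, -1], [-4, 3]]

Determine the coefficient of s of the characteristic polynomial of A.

-5

For a 2×2 matrix, det(sI - A) = s^2 - (tr A)s + det A.
tr A = 5, det A = 2.
So p(s) = s^2 - 5s + 2.
The coefficient of s is -5.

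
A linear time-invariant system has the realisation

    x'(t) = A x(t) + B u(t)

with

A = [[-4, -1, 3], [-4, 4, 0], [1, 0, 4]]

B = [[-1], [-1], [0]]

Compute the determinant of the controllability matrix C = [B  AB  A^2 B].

AB = [[5], [0], [-1]]
A^2B = [[-23], [-20], [1]]
Controllability matrix C = [B  AB  A^2B] = [[-1, 5, -23], [-1, 0, -20], [0, -1, 1]]
Expanding along the first row, det(C) = (-1)·(0·1 - (-20)·(-1)) - 5·((-1)·1 - (-20)·0) + (-23)·((-1)·(-1) - 0·0) = (-1)·(-20) - 5·(-1) + (-23)·1 = 2
Since det(C) ≠ 0, rank(C) = 3 and the system is completely controllable.

2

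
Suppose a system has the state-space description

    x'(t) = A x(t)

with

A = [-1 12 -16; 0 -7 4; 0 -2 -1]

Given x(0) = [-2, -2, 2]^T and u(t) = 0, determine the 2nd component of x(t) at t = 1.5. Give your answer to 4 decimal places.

0.0622

det(sI - A) = s^3 - (tr A)s^2 + (M11 + M22 + M33)s - det A, where Mii is the 2×2 principal minor of A obtained by deleting row i and column i.
tr A = (-1) + (-7) + (-1) = -9; M11 = (-7)·(-1) - 4·(-2) = 7 - (-8) = 15; M22 = (-1)·(-1) - (-16)·0 = 1 - 0 = 1; M33 = (-1)·(-7) - 12·0 = 7 - 0 = 7; sum of minors = 23.
det A = (-1)·((-7)·(-1) - 4·(-2)) - 12·(0·(-1) - 4·0) + (-16)·(0·(-2) - (-7)·0) = (-1)·15 - 12·0 + (-16)·0 = -15.
So p(s) = det(sI - A) = s^3 + 9s^2 + 23s + 15.
Rational-root test: any integer root divides 15. Testing small divisors, s = -1 works: p(-1) = -1 + 9 + (-23) + 15 = 0, so (s + 1) is a factor.
Dividing, p(s) = (s + 1)(s^2 + 8s + 15).
Factor s^2 + 8s + 15: two numbers with sum -8 and product 15 are -3 and -5, so s^2 + 8s + 15 = (s + 3)(s + 5).
Hence p(s) = (s + 1) (s + 3) (s + 5), with roots -5, -3, -1.
The eigenvalues -5, -3, -1 are distinct and real, so A is diagonalisable and x(t) = e^{At} x(0) = V diag(e^{λ_i t}) V^{-1} x(0), where the columns of V are the eigenvectors.
λ = -5: A - (-5)I = [[4, 12, -16], [0, -2, 4], [0, -2, 4]]. v must be orthogonal to every row; (row 1) × (row 2) = [16, -16, -8], so take v_1 = [-2, 2, 1]^T.
λ = -3: A - (-3)I = [[2, 12, -16], [0, -4, 4], [0, -2, 2]]. v must be orthogonal to every row; (row 1) × (row 2) = [-16, -8, -8], so take v_2 = [-2, -1, -1]^T.
λ = -1: A - (-1)I = [[0, 12, -16], [0, -6, 4], [0, -2, 0]]. v must be orthogonal to every row; (row 1) × (row 2) = [-48, 0, 0], so take v_3 = [1, 0, 0]^T.
V = [v_1 v_2 v_3] = [[-2, -2, 1], [2, -1, 0], [1, -1, 0]] has det V = -1, so V^{-1} = adj(V)/det V = [[0, 1, -1], [0, 1, -2], [1, 4, -6]].
Modal coordinates z(0) = V^{-1} x(0): 0·(-2) + 1·(-2) + (-1)·2 = -4; 0·(-2) + 1·(-2) + (-2)·2 = -6; 1·(-2) + 4·(-2) + (-6)·2 = -22; so z(0) = [-4, -6, -22]^T.
x_2(t) = Σ_i (v_i)_2 · z_i(0) · e^{λ_i t} (row 2 of V times the modal terms).
x_2(1.5) = 2·(-4)·e^{-5·1.5} + (-1)·(-6)·e^{-3·1.5} + 0·(-22)·e^{-1·1.5} = (-8)·0.000553 + 6·0.011109 + 0·0.223130 = 0.0622.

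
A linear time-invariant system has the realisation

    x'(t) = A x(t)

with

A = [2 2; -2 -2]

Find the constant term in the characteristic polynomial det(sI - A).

0

For a 2×2 matrix, det(sI - A) = s^2 - (tr A)s + det A.
tr A = 0, det A = 0.
So p(s) = s^2.
The constant term is 0.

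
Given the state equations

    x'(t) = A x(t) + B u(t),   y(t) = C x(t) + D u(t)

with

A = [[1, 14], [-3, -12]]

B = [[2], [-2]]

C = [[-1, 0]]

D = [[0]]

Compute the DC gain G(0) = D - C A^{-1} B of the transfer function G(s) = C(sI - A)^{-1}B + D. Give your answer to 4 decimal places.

0.1333

G(0) = C(-A)^{-1}B + D = -C A^{-1} B + D.
det A = 30, so A^{-1} = (1/30)·adj(A) = [[-2/5, -7/15], [1/10, 1/30]]
A^{-1} B = [2/15, 2/15]^T
C A^{-1} B = -2/15
G(0) = D - C A^{-1} B = 0 - (-2/15) = 2/15 ≈ 0.1333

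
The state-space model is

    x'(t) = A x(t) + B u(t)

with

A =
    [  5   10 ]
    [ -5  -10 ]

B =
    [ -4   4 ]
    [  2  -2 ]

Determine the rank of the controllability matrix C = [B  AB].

AB = [[0, 0], [0, 0]]
Controllability matrix C = [B  AB] = [[-4, 4, 0, 0], [2, -2, 0, 0]]
Every column of C is a scalar multiple of column 1 = [-4, 2] (multipliers 1, -1, 0, 0), so the columns span a one-dimensional space.
C ≠ 0, hence rank(C) = 1.
rank(C) = 1 < n = 2, so the pair (A, B) is not completely controllable.

1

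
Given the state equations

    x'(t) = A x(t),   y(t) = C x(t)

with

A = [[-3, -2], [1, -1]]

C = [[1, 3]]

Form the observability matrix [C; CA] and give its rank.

2

CA = [[0, -5]]
Observability matrix O = [C; CA] = [[1, 3], [0, -5]]
det(O) = 1·(-5) - 3·0 = -5 - 0 = -5 ≠ 0, so rank(O) = 2.
rank(O) = 2 = n, so the pair (A, C) is completely observable.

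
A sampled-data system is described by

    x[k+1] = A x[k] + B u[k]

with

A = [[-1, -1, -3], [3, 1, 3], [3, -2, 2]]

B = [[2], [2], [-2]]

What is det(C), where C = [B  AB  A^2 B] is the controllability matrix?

0

AB = [[2], [2], [-2]]
A^2B = [[2], [2], [-2]]
Controllability matrix C = [B  AB  A^2B] = [[2, 2, 2], [2, 2, 2], [-2, -2, -2]]
Expanding along the first row, det(C) = 2·(2·(-2) - 2·(-2)) - 2·(2·(-2) - 2·(-2)) + 2·(2·(-2) - 2·(-2)) = 2·0 - 2·0 + 2·0 = 0
Since det(C) = 0, rank(C) < 3 and the system is not completely controllable.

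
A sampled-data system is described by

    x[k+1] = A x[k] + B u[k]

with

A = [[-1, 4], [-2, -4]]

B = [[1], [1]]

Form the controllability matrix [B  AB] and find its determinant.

-9

AB = [[3], [-6]]
Controllability matrix C = [B  AB] = [[1, 3], [1, -6]]
det(C) = 1·(-6) - 3·1 = -6 - 3 = -9
Since det(C) ≠ 0, rank(C) = 2 and the system is completely controllable.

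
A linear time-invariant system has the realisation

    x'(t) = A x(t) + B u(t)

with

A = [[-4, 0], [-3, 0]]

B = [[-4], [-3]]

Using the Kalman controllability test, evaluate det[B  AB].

AB = [[16], [12]]
Controllability matrix C = [B  AB] = [[-4, 16], [-3, 12]]
det(C) = (-4)·12 - 16·(-3) = -48 - (-48) = 0
Since det(C) = 0, rank(C) < 2 and the system is not completely controllable.

0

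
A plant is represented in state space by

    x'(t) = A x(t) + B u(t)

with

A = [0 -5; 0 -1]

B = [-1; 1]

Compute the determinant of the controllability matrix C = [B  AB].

6

AB = [[-5], [-1]]
Controllability matrix C = [B  AB] = [[-1, -5], [1, -1]]
det(C) = (-1)·(-1) - (-5)·1 = 1 - (-5) = 6
Since det(C) ≠ 0, rank(C) = 2 and the system is completely controllable.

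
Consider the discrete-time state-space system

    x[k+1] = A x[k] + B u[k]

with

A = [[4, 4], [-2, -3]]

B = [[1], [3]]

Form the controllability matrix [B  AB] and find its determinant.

AB = [[16], [-11]]
Controllability matrix C = [B  AB] = [[1, 16], [3, -11]]
det(C) = 1·(-11) - 16·3 = -11 - 48 = -59
Since det(C) ≠ 0, rank(C) = 2 and the system is completely controllable.

-59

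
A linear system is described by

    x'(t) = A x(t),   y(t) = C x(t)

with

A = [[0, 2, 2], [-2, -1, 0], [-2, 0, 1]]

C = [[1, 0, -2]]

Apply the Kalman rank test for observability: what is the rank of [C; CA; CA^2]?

CA = [[4, 2, 0]]
CA^2 = [[-4, 6, 8]]
Observability matrix O = [C; CA; CA^2] = [[1, 0, -2], [4, 2, 0], [-4, 6, 8]]
det(O) = 1·(2·8 - 0·6) - 0·(4·8 - 0·(-4)) + (-2)·(4·6 - 2·(-4)) = 1·16 - 0·32 + (-2)·32 = -48 ≠ 0, so rank(O) = 3.
rank(O) = 3 = n, so the pair (A, C) is completely observable.

3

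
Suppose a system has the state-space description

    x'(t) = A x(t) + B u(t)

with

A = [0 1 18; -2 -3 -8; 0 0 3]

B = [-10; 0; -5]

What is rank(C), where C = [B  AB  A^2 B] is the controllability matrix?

2

AB = [[-90], [60], [-15]]
A^2B = [[-210], [120], [-45]]
Controllability matrix C = [B  AB  A^2B] = [[-10, -90, -210], [0, 60, 120], [-5, -15, -45]]
The rows r1, r2, r3 of C are linearly dependent: -r1 - r2 + 2·r3 = 0 (check each entry), so rank(C) ≤ 2.
The 2×2 minor from rows 1, 2, columns 1, 2 is (-10)·60 - (-90)·0 = -600 - 0 = -600 ≠ 0, so rank(C) = 2.
rank(C) = 2 < n = 3, so the pair (A, B) is not completely controllable.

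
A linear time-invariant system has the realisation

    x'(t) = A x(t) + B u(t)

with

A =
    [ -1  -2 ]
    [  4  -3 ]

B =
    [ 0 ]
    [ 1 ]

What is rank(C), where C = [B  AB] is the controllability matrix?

2

AB = [[-2], [-3]]
Controllability matrix C = [B  AB] = [[0, -2], [1, -3]]
det(C) = 0·(-3) - (-2)·1 = 0 - (-2) = 2 ≠ 0, so rank(C) = 2.
rank(C) = 2 = n, so the pair (A, B) is completely controllable.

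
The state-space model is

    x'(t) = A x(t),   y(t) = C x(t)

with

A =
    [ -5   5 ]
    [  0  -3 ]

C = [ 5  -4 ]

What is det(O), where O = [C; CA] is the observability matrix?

CA = [[-25, 37]]
Observability matrix O = [C; CA] = [[5, -4], [-25, 37]]
det(O) = 5·37 - (-4)·(-25) = 185 - 100 = 85
Since det(O) ≠ 0, rank(O) = 2 and the system is completely observable.

85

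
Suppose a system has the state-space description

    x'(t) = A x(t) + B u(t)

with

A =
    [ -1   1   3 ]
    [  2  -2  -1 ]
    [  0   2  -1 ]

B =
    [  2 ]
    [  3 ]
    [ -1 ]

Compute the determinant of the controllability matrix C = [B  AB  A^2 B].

AB = [[-2], [-1], [7]]
A^2B = [[22], [-9], [-9]]
Controllability matrix C = [B  AB  A^2B] = [[2, -2, 22], [3, -1, -9], [-1, 7, -9]]
Expanding along the first row, det(C) = 2·((-1)·(-9) - (-9)·7) - (-2)·(3·(-9) - (-9)·(-1)) + 22·(3·7 - (-1)·(-1)) = 2·72 - (-2)·(-36) + 22·20 = 512
Since det(C) ≠ 0, rank(C) = 3 and the system is completely controllable.

512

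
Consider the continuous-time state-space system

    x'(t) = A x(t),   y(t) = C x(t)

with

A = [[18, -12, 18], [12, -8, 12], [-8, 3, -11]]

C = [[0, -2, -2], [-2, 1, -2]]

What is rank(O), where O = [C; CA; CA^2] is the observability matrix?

2

CA = [[-8, 10, -2], [-8, 10, -2]]
CA^2 = [[-8, 10, -2], [-8, 10, -2]]
Observability matrix O = [C; CA; CA^2] = [[0, -2, -2], [-2, 1, -2], [-8, 10, -2], [-8, 10, -2], [-8, 10, -2], [-8, 10, -2]]
The columns c1, c2, c3 of O are linearly dependent: -3·c1 - 2·c2 + 2·c3 = 0 (check each entry), so rank(O) ≤ 2.
The 2×2 minor from rows 1, 2, columns 1, 2 is 0·1 - (-2)·(-2) = 0 - 4 = -4 ≠ 0, so rank(O) = 2.
rank(O) = 2 < n = 3, so the pair (A, C) is not completely observable.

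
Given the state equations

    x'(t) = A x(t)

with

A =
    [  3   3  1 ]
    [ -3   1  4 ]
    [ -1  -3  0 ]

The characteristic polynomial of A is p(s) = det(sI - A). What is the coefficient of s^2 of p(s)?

-4

Expand det(sI - A) for the 3×3 matrix.
p(s) = s^3 - 4s^2 + 25s - 34.
(Check: constant term = det(-A) = (-1)^3 det A = -34; coefficient of s^2 = -tr A = -4.)
The coefficient of s^2 is -4.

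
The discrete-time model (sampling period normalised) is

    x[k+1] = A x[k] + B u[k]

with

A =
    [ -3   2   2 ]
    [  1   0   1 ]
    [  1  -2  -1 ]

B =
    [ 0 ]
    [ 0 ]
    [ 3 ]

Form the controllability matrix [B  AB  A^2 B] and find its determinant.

AB = [[6], [3], [-3]]
A^2B = [[-18], [3], [3]]
Controllability matrix C = [B  AB  A^2B] = [[0, 6, -18], [0, 3, 3], [3, -3, 3]]
Expanding along the first row, det(C) = 0·(3·3 - 3·(-3)) - 6·(0·3 - 3·3) + (-18)·(0·(-3) - 3·3) = 0·18 - 6·(-9) + (-18)·(-9) = 216
Since det(C) ≠ 0, rank(C) = 3 and the system is completely controllable.

216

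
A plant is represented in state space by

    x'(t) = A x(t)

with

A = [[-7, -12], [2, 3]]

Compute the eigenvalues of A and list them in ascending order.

det(sI - A) = s^2 - (tr A)s + det A, with tr A = (-7) + 3 = -4 and det A = (-7)·3 - (-12)·2 = -21 - (-24) = 3.
So p(s) = det(sI - A) = s^2 + 4s + 3.
Factor s^2 + 4s + 3: two numbers with sum -4 and product 3 are -1 and -3, so s^2 + 4s + 3 = (s + 1)(s + 3).
Hence p(s) = (s + 1) (s + 3), with roots -3, -1.
All eigenvalues have negative real part, so the system is asymptotically stable.

-3, -1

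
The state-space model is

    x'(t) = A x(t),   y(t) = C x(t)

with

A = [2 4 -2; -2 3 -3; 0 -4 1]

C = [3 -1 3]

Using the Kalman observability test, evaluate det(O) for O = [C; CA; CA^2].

757

CA = [[8, -3, 0]]
CA^2 = [[22, 23, -7]]
Observability matrix O = [C; CA; CA^2] = [[3, -1, 3], [8, -3, 0], [22, 23, -7]]
Expanding along the first row, det(O) = 3·((-3)·(-7) - 0·23) - (-1)·(8·(-7) - 0·22) + 3·(8·23 - (-3)·22) = 3·21 - (-1)·(-56) + 3·250 = 757
Since det(O) ≠ 0, rank(O) = 3 and the system is completely observable.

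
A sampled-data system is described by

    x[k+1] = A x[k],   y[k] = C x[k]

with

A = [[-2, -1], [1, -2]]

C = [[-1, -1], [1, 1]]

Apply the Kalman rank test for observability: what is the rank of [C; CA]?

2

CA = [[1, 3], [-1, -3]]
Observability matrix O = [C; CA] = [[-1, -1], [1, 1], [1, 3], [-1, -3]]
Take the 2×2 submatrix of O formed by rows 1, 3: [[-1, -1], [1, 3]]. Its determinant is (-1)·3 - (-1)·1 = -3 - (-1) = -2 ≠ 0.
So rank(O) ≥ 2; since O has 2 columns, rank(O) = 2.
rank(O) = 2 = n, so the pair (A, C) is completely observable.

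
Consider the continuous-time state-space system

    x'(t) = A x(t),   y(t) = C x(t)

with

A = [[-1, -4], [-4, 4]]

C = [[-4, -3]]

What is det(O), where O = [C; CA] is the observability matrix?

32

CA = [[16, 4]]
Observability matrix O = [C; CA] = [[-4, -3], [16, 4]]
det(O) = (-4)·4 - (-3)·16 = -16 - (-48) = 32
Since det(O) ≠ 0, rank(O) = 2 and the system is completely observable.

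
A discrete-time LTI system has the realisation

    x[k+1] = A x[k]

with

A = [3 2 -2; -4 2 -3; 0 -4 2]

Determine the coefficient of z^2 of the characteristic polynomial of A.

-7

Expand det(zI - A) for the 3×3 matrix.
p(z) = z^3 - 7z^2 + 12z + 40.
(Check: constant term = det(-A) = (-1)^3 det A = 40; coefficient of z^2 = -tr A = -7.)
The coefficient of z^2 is -7.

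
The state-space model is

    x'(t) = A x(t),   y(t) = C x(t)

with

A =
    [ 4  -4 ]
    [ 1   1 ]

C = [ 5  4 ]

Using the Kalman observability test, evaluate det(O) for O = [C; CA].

-176

CA = [[24, -16]]
Observability matrix O = [C; CA] = [[5, 4], [24, -16]]
det(O) = 5·(-16) - 4·24 = -80 - 96 = -176
Since det(O) ≠ 0, rank(O) = 2 and the system is completely observable.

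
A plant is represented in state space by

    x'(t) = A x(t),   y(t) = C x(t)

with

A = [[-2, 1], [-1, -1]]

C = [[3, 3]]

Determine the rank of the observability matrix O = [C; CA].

CA = [[-9, 0]]
Observability matrix O = [C; CA] = [[3, 3], [-9, 0]]
det(O) = 3·0 - 3·(-9) = 0 - (-27) = 27 ≠ 0, so rank(O) = 2.
rank(O) = 2 = n, so the pair (A, C) is completely observable.

2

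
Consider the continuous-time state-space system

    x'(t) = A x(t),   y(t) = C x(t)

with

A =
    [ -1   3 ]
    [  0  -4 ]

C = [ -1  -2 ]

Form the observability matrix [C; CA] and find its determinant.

-3

CA = [[1, 5]]
Observability matrix O = [C; CA] = [[-1, -2], [1, 5]]
det(O) = (-1)·5 - (-2)·1 = -5 - (-2) = -3
Since det(O) ≠ 0, rank(O) = 2 and the system is completely observable.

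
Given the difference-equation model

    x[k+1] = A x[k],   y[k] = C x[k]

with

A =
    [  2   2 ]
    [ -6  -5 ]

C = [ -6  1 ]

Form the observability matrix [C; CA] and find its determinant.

120

CA = [[-18, -17]]
Observability matrix O = [C; CA] = [[-6, 1], [-18, -17]]
det(O) = (-6)·(-17) - 1·(-18) = 102 - (-18) = 120
Since det(O) ≠ 0, rank(O) = 2 and the system is completely observable.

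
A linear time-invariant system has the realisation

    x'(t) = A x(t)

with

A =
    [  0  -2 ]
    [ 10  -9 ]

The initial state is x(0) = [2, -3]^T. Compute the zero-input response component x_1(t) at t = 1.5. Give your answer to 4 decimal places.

det(sI - A) = s^2 - (tr A)s + det A, with tr A = 0 + (-9) = -9 and det A = 0·(-9) - (-2)·10 = 0 - (-20) = 20.
So p(s) = det(sI - A) = s^2 + 9s + 20.
Factor s^2 + 9s + 20: two numbers with sum -9 and product 20 are -4 and -5, so s^2 + 9s + 20 = (s + 4)(s + 5).
Hence p(s) = (s + 4) (s + 5), with roots -5, -4.
The eigenvalues -5, -4 are distinct and real, so A is diagonalisable and x(t) = e^{At} x(0) = V diag(e^{λ_i t}) V^{-1} x(0), where the columns of V are the eigenvectors.
λ = -5: A - (-5)I = [[5, -2], [10, -4]]. Row 1 gives 5·v1 + (-2)·v2 = 0, so take v_1 = [2, 5]^T.
λ = -4: A - (-4)I = [[4, -2], [10, -5]]. Row 1 gives 4·v1 + (-2)·v2 = 0, so take v_2 = [1, 2]^T.
V = [v_1 v_2] = [[2, 1], [5, 2]] has det V = -1, so V^{-1} = adj(V)/det V = [[-2, 1], [5, -2]].
Modal coordinates z(0) = V^{-1} x(0): (-2)·2 + 1·(-3) = -7; 5·2 + (-2)·(-3) = 16; so z(0) = [-7, 16]^T.
x_1(t) = Σ_i (v_i)_1 · z_i(0) · e^{λ_i t} (row 1 of V times the modal terms).
x_1(1.5) = 2·(-7)·e^{-5·1.5} + 1·16·e^{-4·1.5} = (-14)·0.000553 + 16·0.002479 = 0.0319.

0.0319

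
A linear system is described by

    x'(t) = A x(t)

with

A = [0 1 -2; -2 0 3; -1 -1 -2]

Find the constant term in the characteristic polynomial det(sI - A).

11

Expand det(sI - A) for the 3×3 matrix.
p(s) = s^3 + 2s^2 + 3s + 11.
(Check: constant term = det(-A) = (-1)^3 det A = 11; coefficient of s^2 = -tr A = 2.)
The constant term is 11.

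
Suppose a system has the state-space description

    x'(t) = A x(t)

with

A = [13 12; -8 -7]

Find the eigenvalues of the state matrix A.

det(sI - A) = s^2 - (tr A)s + det A, with tr A = 13 + (-7) = 6 and det A = 13·(-7) - 12·(-8) = -91 - (-96) = 5.
So p(s) = det(sI - A) = s^2 - 6s + 5.
Factor s^2 - 6s + 5: two numbers with sum 6 and product 5 are 5 and 1, so s^2 - 6s + 5 = (s - 5)(s - 1).
Hence p(s) = (s - 5) (s - 1), with roots 1, 5.
At least one eigenvalue has non-negative real part, so the system is not asymptotically stable.

1, 5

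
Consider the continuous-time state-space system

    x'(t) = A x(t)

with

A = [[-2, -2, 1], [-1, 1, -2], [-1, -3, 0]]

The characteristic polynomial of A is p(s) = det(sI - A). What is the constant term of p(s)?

-12

Expand det(sI - A) for the 3×3 matrix.
p(s) = s^3 + s^2 - 9s - 12.
(Check: constant term = det(-A) = (-1)^3 det A = -12; coefficient of s^2 = -tr A = 1.)
The constant term is -12.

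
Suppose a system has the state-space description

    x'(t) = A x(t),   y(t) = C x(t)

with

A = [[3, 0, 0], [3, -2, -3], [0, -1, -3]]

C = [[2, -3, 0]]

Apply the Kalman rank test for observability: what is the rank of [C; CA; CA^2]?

CA = [[-3, 6, 9]]
CA^2 = [[9, -21, -45]]
Observability matrix O = [C; CA; CA^2] = [[2, -3, 0], [-3, 6, 9], [9, -21, -45]]
The columns c1, c2, c3 of O are linearly dependent: -9·c1 - 6·c2 + c3 = 0 (check each entry), so rank(O) ≤ 2.
The 2×2 minor from rows 1, 2, columns 1, 2 is 2·6 - (-3)·(-3) = 12 - 9 = 3 ≠ 0, so rank(O) = 2.
rank(O) = 2 < n = 3, so the pair (A, C) is not completely observable.

2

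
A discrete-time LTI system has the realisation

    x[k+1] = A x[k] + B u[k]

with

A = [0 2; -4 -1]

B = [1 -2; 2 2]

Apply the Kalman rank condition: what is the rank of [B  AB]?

2

AB = [[4, 4], [-6, 6]]
Controllability matrix C = [B  AB] = [[1, -2, 4, 4], [2, 2, -6, 6]]
Take the 2×2 submatrix of C formed by columns 1, 2: [[1, -2], [2, 2]]. Its determinant is 1·2 - (-2)·2 = 2 - (-4) = 6 ≠ 0.
So rank(C) ≥ 2; since C has 2 rows, rank(C) = 2.
rank(C) = 2 = n, so the pair (A, B) is completely controllable.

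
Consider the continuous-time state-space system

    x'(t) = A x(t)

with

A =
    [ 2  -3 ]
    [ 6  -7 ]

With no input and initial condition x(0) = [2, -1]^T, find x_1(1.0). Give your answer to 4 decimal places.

det(sI - A) = s^2 - (tr A)s + det A, with tr A = 2 + (-7) = -5 and det A = 2·(-7) - (-3)·6 = -14 - (-18) = 4.
So p(s) = det(sI - A) = s^2 + 5s + 4.
Factor s^2 + 5s + 4: two numbers with sum -5 and product 4 are -1 and -4, so s^2 + 5s + 4 = (s + 1)(s + 4).
Hence p(s) = (s + 1) (s + 4), with roots -4, -1.
The eigenvalues -4, -1 are distinct and real, so A is diagonalisable and x(t) = e^{At} x(0) = V diag(e^{λ_i t}) V^{-1} x(0), where the columns of V are the eigenvectors.
λ = -4: A - (-4)I = [[6, -3], [6, -3]]. Row 1 gives 6·v1 + (-3)·v2 = 0, so take v_1 = [-1, -2]^T.
λ = -1: A - (-1)I = [[3, -3], [6, -6]]. Row 1 gives 3·v1 + (-3)·v2 = 0, so take v_2 = [1, 1]^T.
V = [v_1 v_2] = [[-1, 1], [-2, 1]] has det V = 1, so V^{-1} = adj(V)/det V = [[1, -1], [2, -1]].
Modal coordinates z(0) = V^{-1} x(0): 1·2 + (-1)·(-1) = 3; 2·2 + (-1)·(-1) = 5; so z(0) = [3, 5]^T.
x_1(t) = Σ_i (v_i)_1 · z_i(0) · e^{λ_i t} (row 1 of V times the modal terms).
x_1(1.0) = (-1)·3·e^{-4·1.0} + 1·5·e^{-1·1.0} = (-3)·0.01831564 + 5·0.36787944 = 1.7845.

1.7845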